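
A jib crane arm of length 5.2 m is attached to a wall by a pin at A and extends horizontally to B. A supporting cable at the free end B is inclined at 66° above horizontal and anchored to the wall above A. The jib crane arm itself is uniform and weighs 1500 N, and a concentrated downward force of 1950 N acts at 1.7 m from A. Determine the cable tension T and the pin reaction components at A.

T = 1519 N, A_x = 617.8 N, A_y = 2062 N

ΣM about A: T·sin66°·5.2 − 1500·2.6 − 1950·1.7 = 0 → T = 7215/(5.2·0.913545) = 1518.81 ≈ 1519 N.
ΣF_x = 0: A_x − T·cos66° = 0 → A_x = 1518.81 × 0.406737 = 617.8 N.
ΣF_y = 0: A_y + T·sin66° − 1500 − 1950 = 0 → A_y = 3450 − 1518.81 × 0.913545 = 2062 N.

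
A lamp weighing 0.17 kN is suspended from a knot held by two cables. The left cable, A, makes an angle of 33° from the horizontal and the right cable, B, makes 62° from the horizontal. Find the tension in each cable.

ΣF_x = 0: −T_A·cos33° + T_B·cos62° = 0 → T_B = 1.78641·T_A.
ΣF_y = 0: T_A·sin33° + T_B·sin62° = 0.17.
Substitute: T_A·(0.544639 + 1.78641·0.882948) = 0.17 → T_A = 0.0801151 ≈ 0.08012 kN.
Then T_B = 1.78641 × 0.0801151 = 0.1431 kN.

T_A = 0.08012 kN, T_B = 0.1431 kN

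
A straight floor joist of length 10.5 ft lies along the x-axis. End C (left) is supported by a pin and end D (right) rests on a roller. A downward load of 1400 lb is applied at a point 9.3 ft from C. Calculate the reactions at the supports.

C_x = 0, C_y = 160.0 lb, D_y = 1240 lb

Moments about C: D_y·10.5 − 1400·9.3 = 0 → D_y = 13020/10.5 = 1240 lb.
ΣF_y = 0: C_y + 1240 − 1400 = 0 → C_y = 160.0 lb.
ΣF_x = 0: no horizontal applied forces, so C_x = 0.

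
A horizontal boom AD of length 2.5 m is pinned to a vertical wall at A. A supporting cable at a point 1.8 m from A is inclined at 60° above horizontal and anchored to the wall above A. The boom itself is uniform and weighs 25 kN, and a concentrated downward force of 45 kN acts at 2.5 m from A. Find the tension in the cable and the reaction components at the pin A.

ΣM about A: T·sin60°·1.8 − 25·1.25 − 45·2.5 = 0 → T = 143.75/(1.8·0.866025) = 92.2157 ≈ 92.22 kN.
ΣF_x = 0: A_x − T·cos60° = 0 → A_x = 92.2157 × 0.5 = 46.11 kN.
ΣF_y = 0: A_y + T·sin60° − 25 − 45 = 0 → A_y = 70 − 92.2157 × 0.866025 = -9.861 kN.

T = 92.22 kN, A_x = 46.11 kN, A_y = -9.861 kN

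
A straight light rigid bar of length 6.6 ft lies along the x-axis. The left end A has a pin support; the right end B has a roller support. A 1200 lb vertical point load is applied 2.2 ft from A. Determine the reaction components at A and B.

ΣM about A: B_y·6.6 − 1200·2.2 = 0 → B_y = 2640/6.6 = 400.0 lb.
ΣF_y = 0: A_y + 400 − 1200 = 0 → A_y = 800.0 lb.
ΣF_x = 0: no horizontal applied forces, so A_x = 0.

A_x = 0, A_y = 800.0 lb, B_y = 400.0 lb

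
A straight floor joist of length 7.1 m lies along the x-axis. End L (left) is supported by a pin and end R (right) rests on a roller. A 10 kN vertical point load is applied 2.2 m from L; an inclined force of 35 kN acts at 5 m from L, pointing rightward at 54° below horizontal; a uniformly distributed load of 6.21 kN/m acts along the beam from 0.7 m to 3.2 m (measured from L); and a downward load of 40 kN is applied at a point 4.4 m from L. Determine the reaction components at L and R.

L_x = -20.57 kN, L_y = 41.75 kN, R_y = 52.09 kN

Resultant of the distributed load: 6.21 × 2.5 = 15.525 kN at 1.95 m from L.
Moments about L: R_y·7.1 − 10·2.2 − 35·sin54°·5 − (6.21·2.5)·1.95 − 40·4.4 = 0 → R_y = 369.852/7.1 = 52.0918 ≈ 52.09 kN.
ΣF_y = 0: L_y + 52.0918 − 10 − 35·sin54° − 6.21·2.5 − 40 = 0 → L_y = 41.75 kN.
ΣF_x = 0: L_x + 35·cos54° = 0 → L_x = -20.57 kN.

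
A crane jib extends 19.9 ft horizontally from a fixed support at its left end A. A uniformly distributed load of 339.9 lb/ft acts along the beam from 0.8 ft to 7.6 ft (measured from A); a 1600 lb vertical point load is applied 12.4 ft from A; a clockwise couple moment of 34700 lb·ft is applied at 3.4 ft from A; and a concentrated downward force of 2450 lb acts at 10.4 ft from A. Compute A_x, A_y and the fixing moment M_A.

Resultant of the distributed load: 339.9 × 6.8 = 2311.32 lb at 4.2 ft from A.
ΣF_x = 0: A_x = 0.
ΣF_y = 0: A_y − 339.9·6.8 − 1600 − 2450 = 0 → A_y = 6361 lb.
ΣM about A: M_A − (339.9·6.8)·4.2 − 1600·12.4 − 34700 − 2450·10.4 = 0 → M_A = 89730 lb·ft.

A_x = 0, A_y = 6361 lb, M_A = 89730 lb·ft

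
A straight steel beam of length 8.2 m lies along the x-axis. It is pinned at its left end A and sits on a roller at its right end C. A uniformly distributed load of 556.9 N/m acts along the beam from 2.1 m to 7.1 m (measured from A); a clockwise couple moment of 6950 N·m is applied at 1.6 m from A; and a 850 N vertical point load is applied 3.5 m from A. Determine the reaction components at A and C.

A_x = 0, A_y = 862.1 N, C_y = 2772 N

Resultant of the distributed load: 556.9 × 5 = 2784.5 N at 4.6 m from A.
Taking moments about A: C_y·8.2 − (556.9·5)·4.6 − 6950 − 850·3.5 = 0 → C_y = 22733.7/8.2 = 2772.4 ≈ 2772 N.
ΣF_y = 0: A_y + 2772.4 − 556.9·5 − 850 = 0 → A_y = 862.1 N.
ΣF_x = 0: no horizontal applied forces, so A_x = 0.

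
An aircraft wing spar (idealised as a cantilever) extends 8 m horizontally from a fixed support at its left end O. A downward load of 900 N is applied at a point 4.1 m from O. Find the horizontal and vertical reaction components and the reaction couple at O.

ΣF_x = 0: O_x = 0.
ΣF_y = 0: O_y − 900 = 0 → O_y = 900.0 N.
ΣM about O: M_O − 900·4.1 = 0 → M_O = 3690 N·m.

O_x = 0, O_y = 900.0 N, M_O = 3690 N·m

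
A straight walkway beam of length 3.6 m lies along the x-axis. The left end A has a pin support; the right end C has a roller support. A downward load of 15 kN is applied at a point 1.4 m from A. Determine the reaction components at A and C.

A_x = 0, A_y = 9.167 kN, C_y = 5.833 kN

Taking moments about A: C_y·3.6 − 15·1.4 = 0 → C_y = 21/3.6 = 5.83333 ≈ 5.833 kN.
ΣF_y = 0: A_y + 5.83333 − 15 = 0 → A_y = 9.167 kN.
ΣF_x = 0: no horizontal applied forces, so A_x = 0.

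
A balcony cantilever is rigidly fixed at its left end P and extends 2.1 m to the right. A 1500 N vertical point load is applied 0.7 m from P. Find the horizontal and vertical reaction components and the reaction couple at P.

ΣF_x = 0: P_x = 0.
ΣF_y = 0: P_y − 1500 = 0 → P_y = 1500 N.
ΣM about P: M_P − 1500·0.7 = 0 → M_P = 1050 N·m.

P_x = 0, P_y = 1500 N, M_P = 1050 N·m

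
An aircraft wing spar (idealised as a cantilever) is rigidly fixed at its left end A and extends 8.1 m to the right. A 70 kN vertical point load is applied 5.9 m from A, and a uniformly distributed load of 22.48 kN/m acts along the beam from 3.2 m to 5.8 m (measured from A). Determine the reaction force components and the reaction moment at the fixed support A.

Resultant of the distributed load: 22.48 × 2.6 = 58.448 kN at 4.5 m from A.
ΣF_x = 0: A_x = 0.
ΣF_y = 0: A_y − 70 − 22.48·2.6 = 0 → A_y = 128.4 kN.
ΣM about A: M_A − 70·5.9 − (22.48·2.6)·4.5 = 0 → M_A = 676.0 kN·m.

A_x = 0, A_y = 128.4 kN, M_A = 676.0 kN·m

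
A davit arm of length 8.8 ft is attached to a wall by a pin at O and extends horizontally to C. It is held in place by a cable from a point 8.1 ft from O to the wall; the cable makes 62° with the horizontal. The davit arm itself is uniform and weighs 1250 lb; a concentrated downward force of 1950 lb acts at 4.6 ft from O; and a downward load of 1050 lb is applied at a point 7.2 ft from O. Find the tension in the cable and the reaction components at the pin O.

T = 3080 lb, O_x = 1446 lb, O_y = 1530 lb

ΣM about O: T·sin62°·8.1 − 1250·4.4 − 1950·4.6 − 1050·7.2 = 0 → T = 22030/(8.1·0.882948) = 3080.31 ≈ 3080 lb.
ΣF_x = 0: O_x − T·cos62° = 0 → O_x = 3080.31 × 0.469472 = 1446 lb.
ΣF_y = 0: O_y + T·sin62° − 1250 − 1950 − 1050 = 0 → O_y = 4250 − 3080.31 × 0.882948 = 1530 lb.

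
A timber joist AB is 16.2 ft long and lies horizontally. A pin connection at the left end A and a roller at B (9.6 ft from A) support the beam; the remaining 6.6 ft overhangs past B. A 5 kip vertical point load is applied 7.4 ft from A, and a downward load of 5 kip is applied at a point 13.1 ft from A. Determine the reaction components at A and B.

ΣM about A: B_y·9.6 − 5·7.4 − 5·13.1 = 0 → B_y = 102.5/9.6 = 10.6771 ≈ 10.68 kip.
ΣF_y = 0: A_y + 10.6771 − 5 − 5 = 0 → A_y = -0.6771 kip.
ΣF_x = 0: no horizontal applied forces, so A_x = 0.

A_x = 0, A_y = -0.6771 kip, B_y = 10.68 kip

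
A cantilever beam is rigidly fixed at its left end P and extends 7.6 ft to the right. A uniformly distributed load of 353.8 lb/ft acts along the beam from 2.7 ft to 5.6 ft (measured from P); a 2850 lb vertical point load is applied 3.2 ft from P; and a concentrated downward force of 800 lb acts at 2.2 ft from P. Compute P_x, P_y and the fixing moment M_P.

P_x = 0, P_y = 4676 lb, M_P = 15140 lb·ft

Resultant of the distributed load: 353.8 × 2.9 = 1026.02 lb at 4.15 ft from P.
ΣF_x = 0: P_x = 0.
ΣF_y = 0: P_y − 353.8·2.9 − 2850 − 800 = 0 → P_y = 4676 lb.
ΣM about P: M_P − (353.8·2.9)·4.15 − 2850·3.2 − 800·2.2 = 0 → M_P = 15140 lb·ft.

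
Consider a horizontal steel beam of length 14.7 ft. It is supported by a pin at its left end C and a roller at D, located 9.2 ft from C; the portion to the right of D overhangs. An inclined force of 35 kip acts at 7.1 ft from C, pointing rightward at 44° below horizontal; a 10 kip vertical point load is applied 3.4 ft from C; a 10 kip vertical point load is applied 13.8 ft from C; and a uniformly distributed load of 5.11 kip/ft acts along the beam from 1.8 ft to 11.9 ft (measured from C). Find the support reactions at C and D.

C_x = -25.18 kip, C_y = 20.04 kip, D_y = 75.89 kip

Resultant of the distributed load: 5.11 × 10.1 = 51.611 kip at 6.85 ft from C.
Moments about C: D_y·9.2 − 35·sin44°·7.1 − 10·3.4 − 10·13.8 − (5.11·10.1)·6.85 = 0 → D_y = 698.158/9.2 = 75.8867 ≈ 75.89 kip.
ΣF_y = 0: C_y + 75.8867 − 35·sin44° − 10 − 10 − 5.11·10.1 = 0 → C_y = 20.04 kip.
ΣF_x = 0: C_x + 35·cos44° = 0 → C_x = -25.18 kip.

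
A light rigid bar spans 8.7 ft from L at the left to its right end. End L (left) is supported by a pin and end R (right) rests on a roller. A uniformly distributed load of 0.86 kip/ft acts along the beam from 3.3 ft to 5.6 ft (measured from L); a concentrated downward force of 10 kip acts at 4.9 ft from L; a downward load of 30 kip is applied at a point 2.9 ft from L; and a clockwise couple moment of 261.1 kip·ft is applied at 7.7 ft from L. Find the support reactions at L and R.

Resultant of the distributed load: 0.86 × 2.3 = 1.978 kip at 4.45 ft from L.
ΣM about L: R_y·8.7 − (0.86·2.3)·4.45 − 10·4.9 − 30·2.9 − 261.1 = 0 → R_y = 405.9021/8.7 = 46.6554 ≈ 46.66 kip.
ΣF_y = 0: L_y + 46.6554 − 0.86·2.3 − 10 − 30 = 0 → L_y = -4.677 kip.
ΣF_x = 0: no horizontal applied forces, so L_x = 0.

L_x = 0, L_y = -4.677 kip, R_y = 46.66 kip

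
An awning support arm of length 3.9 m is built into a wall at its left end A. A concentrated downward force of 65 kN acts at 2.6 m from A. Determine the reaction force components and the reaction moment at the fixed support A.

ΣF_x = 0: A_x = 0.
ΣF_y = 0: A_y − 65 = 0 → A_y = 65.00 kN.
ΣM about A: M_A − 65·2.6 = 0 → M_A = 169.0 kN·m.

A_x = 0, A_y = 65.00 kN, M_A = 169.0 kN·m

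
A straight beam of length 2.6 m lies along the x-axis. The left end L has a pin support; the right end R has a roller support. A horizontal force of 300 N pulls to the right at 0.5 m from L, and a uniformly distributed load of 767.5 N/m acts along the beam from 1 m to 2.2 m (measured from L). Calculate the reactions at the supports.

Resultant of the distributed load: 767.5 × 1.2 = 921 N at 1.6 m from L.
ΣM about L: R_y·2.6 − (767.5·1.2)·1.6 = 0 → R_y = 1473.6/2.6 = 566.769 ≈ 566.8 N.
ΣF_y = 0: L_y + 566.769 − 767.5·1.2 = 0 → L_y = 354.2 N.
ΣF_x = 0: L_x + 300 = 0 → L_x = -300.0 N.

L_x = -300.0 N, L_y = 354.2 N, R_y = 566.8 N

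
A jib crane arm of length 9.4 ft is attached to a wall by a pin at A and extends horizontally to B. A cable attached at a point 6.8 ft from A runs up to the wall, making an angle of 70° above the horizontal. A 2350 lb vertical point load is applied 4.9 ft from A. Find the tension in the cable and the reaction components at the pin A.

ΣM about A: T·sin70°·6.8 − 2350·4.9 = 0 → T = 11515/(6.8·0.939693) = 1802.06 ≈ 1802 lb.
ΣF_x = 0: A_x − T·cos70° = 0 → A_x = 1802.06 × 0.34202 = 616.3 lb.
ΣF_y = 0: A_y + T·sin70° − 2350 = 0 → A_y = 2350 − 1802.06 × 0.939693 = 656.6 lb.

T = 1802 lb, A_x = 616.3 lb, A_y = 656.6 lb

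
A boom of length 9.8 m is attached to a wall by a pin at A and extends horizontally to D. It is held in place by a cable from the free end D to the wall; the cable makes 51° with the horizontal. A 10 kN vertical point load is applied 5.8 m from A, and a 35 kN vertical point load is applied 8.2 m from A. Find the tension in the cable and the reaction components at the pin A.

T = 45.30 kN, A_x = 28.51 kN, A_y = 9.796 kN

ΣM about A: T·sin51°·9.8 − 10·5.8 − 35·8.2 = 0 → T = 345/(9.8·0.777146) = 45.2992 ≈ 45.30 kN.
ΣF_x = 0: A_x − T·cos51° = 0 → A_x = 45.2992 × 0.62932 = 28.51 kN.
ΣF_y = 0: A_y + T·sin51° − 10 − 35 = 0 → A_y = 45 − 45.2992 × 0.777146 = 9.796 kN.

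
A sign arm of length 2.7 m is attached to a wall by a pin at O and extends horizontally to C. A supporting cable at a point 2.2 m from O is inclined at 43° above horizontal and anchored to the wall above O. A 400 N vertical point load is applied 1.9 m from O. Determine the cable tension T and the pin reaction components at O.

ΣM about O: T·sin43°·2.2 − 400·1.9 = 0 → T = 760/(2.2·0.681998) = 506.533 ≈ 506.5 N.
ΣF_x = 0: O_x − T·cos43° = 0 → O_x = 506.533 × 0.731354 = 370.5 N.
ΣF_y = 0: O_y + T·sin43° − 400 = 0 → O_y = 400 − 506.533 × 0.681998 = 54.55 N.

T = 506.5 N, O_x = 370.5 N, O_y = 54.55 N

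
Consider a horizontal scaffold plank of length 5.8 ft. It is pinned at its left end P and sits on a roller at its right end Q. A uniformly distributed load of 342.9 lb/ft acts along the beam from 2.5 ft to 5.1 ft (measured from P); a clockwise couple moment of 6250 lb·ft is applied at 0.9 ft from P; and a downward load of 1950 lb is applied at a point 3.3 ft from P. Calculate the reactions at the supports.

Resultant of the distributed load: 342.9 × 2.6 = 891.54 lb at 3.8 ft from P.
Moments about P: Q_y·5.8 − (342.9·2.6)·3.8 − 6250 − 1950·3.3 = 0 → Q_y = 16072.852/5.8 = 2771.18 ≈ 2771 lb.
ΣF_y = 0: P_y + 2771.18 − 342.9·2.6 − 1950 = 0 → P_y = 70.36 lb.
ΣF_x = 0: no horizontal applied forces, so P_x = 0.

P_x = 0, P_y = 70.36 lb, Q_y = 2771 lb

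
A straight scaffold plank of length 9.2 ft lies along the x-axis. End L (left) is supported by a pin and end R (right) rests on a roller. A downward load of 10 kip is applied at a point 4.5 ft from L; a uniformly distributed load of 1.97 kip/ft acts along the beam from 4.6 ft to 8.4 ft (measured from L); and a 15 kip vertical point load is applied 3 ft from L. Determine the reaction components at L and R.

L_x = 0, L_y = 17.41 kip, R_y = 15.07 kip

Resultant of the distributed load: 1.97 × 3.8 = 7.486 kip at 6.5 ft from L.
Moments about L: R_y·9.2 − 10·4.5 − (1.97·3.8)·6.5 − 15·3 = 0 → R_y = 138.659/9.2 = 15.0716 ≈ 15.07 kip.
ΣF_y = 0: L_y + 15.0716 − 10 − 1.97·3.8 − 15 = 0 → L_y = 17.41 kip.
ΣF_x = 0: no horizontal applied forces, so L_x = 0.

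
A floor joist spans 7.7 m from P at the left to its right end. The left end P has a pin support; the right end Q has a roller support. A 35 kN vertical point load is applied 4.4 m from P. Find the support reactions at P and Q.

P_x = 0, P_y = 15.00 kN, Q_y = 20.00 kN

Taking moments about P: Q_y·7.7 − 35·4.4 = 0 → Q_y = 154/7.7 = 20.00 kN.
ΣF_y = 0: P_y + 20 − 35 = 0 → P_y = 15.00 kN.
ΣF_x = 0: no horizontal applied forces, so P_x = 0.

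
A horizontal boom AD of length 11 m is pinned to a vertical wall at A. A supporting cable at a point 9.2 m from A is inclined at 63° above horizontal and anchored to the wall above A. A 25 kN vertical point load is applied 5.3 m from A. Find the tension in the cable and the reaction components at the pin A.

ΣM about A: T·sin63°·9.2 − 25·5.3 = 0 → T = 132.5/(9.2·0.891007) = 16.1639 ≈ 16.16 kN.
ΣF_x = 0: A_x − T·cos63° = 0 → A_x = 16.1639 × 0.45399 = 7.338 kN.
ΣF_y = 0: A_y + T·sin63° − 25 = 0 → A_y = 25 − 16.1639 × 0.891007 = 10.60 kN.

T = 16.16 kN, A_x = 7.338 kN, A_y = 10.60 kN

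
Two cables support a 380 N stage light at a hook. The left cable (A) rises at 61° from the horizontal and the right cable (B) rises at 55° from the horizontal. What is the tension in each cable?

T_A = 242.5 N, T_B = 205.0 N

ΣF_x = 0: −T_A·cos61° + T_B·cos55° = 0 → T_B = 0.84524·T_A.
ΣF_y = 0: T_A·sin61° + T_B·sin55° = 380.
Substitute: T_A·(0.87462 + 0.84524·0.819152) = 380 → T_A = 242.502 ≈ 242.5 N.
Then T_B = 0.84524 × 242.502 = 205.0 N.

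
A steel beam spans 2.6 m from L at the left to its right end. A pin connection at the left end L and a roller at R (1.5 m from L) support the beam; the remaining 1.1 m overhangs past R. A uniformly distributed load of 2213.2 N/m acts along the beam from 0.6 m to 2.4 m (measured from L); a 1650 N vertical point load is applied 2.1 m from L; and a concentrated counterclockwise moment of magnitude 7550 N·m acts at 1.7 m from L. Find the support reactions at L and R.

Resultant of the distributed load: 2213.2 × 1.8 = 3983.76 N at 1.5 m from L.
Taking moments about L: R_y·1.5 − (2213.2·1.8)·1.5 − 1650·2.1 + 7550 = 0 → R_y = 1890.64/1.5 = 1260.43 ≈ 1260 N.
ΣF_y = 0: L_y + 1260.43 − 2213.2·1.8 − 1650 = 0 → L_y = 4373 N.
ΣF_x = 0: no horizontal applied forces, so L_x = 0.

L_x = 0, L_y = 4373 N, R_y = 1260 N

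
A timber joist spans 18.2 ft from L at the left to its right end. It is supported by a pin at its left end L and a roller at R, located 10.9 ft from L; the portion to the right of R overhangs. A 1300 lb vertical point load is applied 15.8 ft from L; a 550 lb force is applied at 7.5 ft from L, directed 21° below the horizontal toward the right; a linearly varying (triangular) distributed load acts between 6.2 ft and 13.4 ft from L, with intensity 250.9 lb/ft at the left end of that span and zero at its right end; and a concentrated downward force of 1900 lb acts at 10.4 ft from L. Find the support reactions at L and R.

L_x = -513.5 lb, L_y = -245.2 lb, R_y = 4546 lb

Resultant of the triangular load: ½ × 250.9 × 7.2 = 903.24 lb, acting at 8.6 ft from L (one-third of the span from the peak).
Moments about L: R_y·10.9 − 1300·15.8 − 550·sin21°·7.5 − (½·250.9·7.2)·8.6 − 1900·10.4 = 0 → R_y = 49546.1/10.9 = 4545.51 ≈ 4546 lb.
ΣF_y = 0: L_y + 4545.51 − 1300 − 550·sin21° − ½·250.9·7.2 − 1900 = 0 → L_y = -245.2 lb.
ΣF_x = 0: L_x + 550·cos21° = 0 → L_x = -513.5 lb.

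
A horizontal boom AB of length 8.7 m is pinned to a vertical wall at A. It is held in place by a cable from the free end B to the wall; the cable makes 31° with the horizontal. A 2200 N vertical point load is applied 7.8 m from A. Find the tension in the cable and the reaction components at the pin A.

ΣM about A: T·sin31°·8.7 − 2200·7.8 = 0 → T = 17160/(8.7·0.515038) = 3829.65 ≈ 3830 N.
ΣF_x = 0: A_x − T·cos31° = 0 → A_x = 3829.65 × 0.857167 = 3283 N.
ΣF_y = 0: A_y + T·sin31° − 2200 = 0 → A_y = 2200 − 3829.65 × 0.515038 = 227.6 N.

T = 3830 N, A_x = 3283 N, A_y = 227.6 N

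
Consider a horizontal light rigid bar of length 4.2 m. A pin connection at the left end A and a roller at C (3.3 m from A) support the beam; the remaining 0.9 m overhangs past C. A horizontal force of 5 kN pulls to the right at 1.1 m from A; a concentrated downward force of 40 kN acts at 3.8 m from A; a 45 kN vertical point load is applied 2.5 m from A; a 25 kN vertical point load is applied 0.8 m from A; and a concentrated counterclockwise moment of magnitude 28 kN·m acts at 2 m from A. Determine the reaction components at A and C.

Moments about A: C_y·3.3 − 40·3.8 − 45·2.5 − 25·0.8 + 28 = 0 → C_y = 256.5/3.3 = 77.7273 ≈ 77.73 kN.
ΣF_y = 0: A_y + 77.7273 − 40 − 45 − 25 = 0 → A_y = 32.27 kN.
ΣF_x = 0: A_x + 5 = 0 → A_x = -5.000 kN.

A_x = -5.000 kN, A_y = 32.27 kN, C_y = 77.73 kN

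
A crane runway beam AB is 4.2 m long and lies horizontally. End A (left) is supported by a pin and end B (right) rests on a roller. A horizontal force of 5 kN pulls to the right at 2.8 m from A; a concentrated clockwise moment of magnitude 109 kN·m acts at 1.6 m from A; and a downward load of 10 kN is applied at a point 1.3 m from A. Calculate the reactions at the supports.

Taking moments about A: B_y·4.2 − 109 − 10·1.3 = 0 → B_y = 122/4.2 = 29.0476 ≈ 29.05 kN.
ΣF_y = 0: A_y + 29.0476 − 10 = 0 → A_y = -19.05 kN.
ΣF_x = 0: A_x + 5 = 0 → A_x = -5.000 kN.

A_x = -5.000 kN, A_y = -19.05 kN, B_y = 29.05 kN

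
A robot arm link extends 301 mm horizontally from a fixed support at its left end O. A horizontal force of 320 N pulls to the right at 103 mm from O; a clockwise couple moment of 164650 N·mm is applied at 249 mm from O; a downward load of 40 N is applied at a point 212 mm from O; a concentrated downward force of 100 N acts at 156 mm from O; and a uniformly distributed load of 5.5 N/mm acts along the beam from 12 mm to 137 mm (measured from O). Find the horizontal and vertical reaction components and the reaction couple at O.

O_x = -320.0 N, O_y = 827.5 N, M_O = 239900 N·mm

Resultant of the distributed load: 5.5 × 125 = 687.5 N at 74.5 mm from O.
ΣF_x = 0: O_x + 320 = 0 → O_x = -320.0 N.
ΣF_y = 0: O_y − 40 − 100 − 5.5·125 = 0 → O_y = 827.5 N.
ΣM about O: M_O − 164650 − 40·212 − 100·156 − (5.5·125)·74.5 = 0 → M_O = 239900 N·mm.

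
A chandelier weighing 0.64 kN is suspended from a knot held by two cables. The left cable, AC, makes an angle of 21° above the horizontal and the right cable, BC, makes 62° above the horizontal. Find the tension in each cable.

T_AC = 0.3027 kN, T_BC = 0.6020 kN

ΣF_x = 0: −T_AC·cos21° + T_BC·cos62° = 0 → T_BC = 1.98858·T_AC.
ΣF_y = 0: T_AC·sin21° + T_BC·sin62° = 0.64.
Substitute: T_AC·(0.358368 + 1.98858·0.882948) = 0.64 → T_AC = 0.302718 ≈ 0.3027 kN.
Then T_BC = 1.98858 × 0.302718 = 0.6020 kN.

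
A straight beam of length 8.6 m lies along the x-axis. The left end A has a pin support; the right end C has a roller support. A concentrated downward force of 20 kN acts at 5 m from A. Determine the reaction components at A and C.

A_x = 0, A_y = 8.372 kN, C_y = 11.63 kN

Taking moments about A: C_y·8.6 − 20·5 = 0 → C_y = 100/8.6 = 11.6279 ≈ 11.63 kN.
ΣF_y = 0: A_y + 11.6279 − 20 = 0 → A_y = 8.372 kN.
ΣF_x = 0: no horizontal applied forces, so A_x = 0.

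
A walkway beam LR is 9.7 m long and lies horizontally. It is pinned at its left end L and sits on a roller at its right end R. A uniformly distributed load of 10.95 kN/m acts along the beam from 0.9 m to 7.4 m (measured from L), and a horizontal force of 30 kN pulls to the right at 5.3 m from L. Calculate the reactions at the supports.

L_x = -30.00 kN, L_y = 40.72 kN, R_y = 30.45 kN

Resultant of the distributed load: 10.95 × 6.5 = 71.175 kN at 4.15 m from L.
ΣM about L: R_y·9.7 − (10.95·6.5)·4.15 = 0 → R_y = 295.37625/9.7 = 30.4512 ≈ 30.45 kN.
ΣF_y = 0: L_y + 30.4512 − 10.95·6.5 = 0 → L_y = 40.72 kN.
ΣF_x = 0: L_x + 30 = 0 → L_x = -30.00 kN.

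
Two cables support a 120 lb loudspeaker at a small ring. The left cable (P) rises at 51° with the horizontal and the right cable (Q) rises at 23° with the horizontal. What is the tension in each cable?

ΣF_x = 0: −T_P·cos51° + T_Q·cos23° = 0 → T_Q = 0.683669·T_P.
ΣF_y = 0: T_P·sin51° + T_Q·sin23° = 120.
Substitute: T_P·(0.777146 + 0.683669·0.390731) = 120 → T_P = 114.912 ≈ 114.9 lb.
Then T_Q = 0.683669 × 114.912 = 78.56 lb.

T_P = 114.9 lb, T_Q = 78.56 lb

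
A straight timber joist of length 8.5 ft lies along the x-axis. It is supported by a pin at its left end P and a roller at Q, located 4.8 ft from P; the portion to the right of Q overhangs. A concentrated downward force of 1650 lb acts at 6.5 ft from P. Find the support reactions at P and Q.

P_x = 0, P_y = -584.4 lb, Q_y = 2234 lb

Moments about P: Q_y·4.8 − 1650·6.5 = 0 → Q_y = 10725/4.8 = 2234.38 ≈ 2234 lb.
ΣF_y = 0: P_y + 2234.38 − 1650 = 0 → P_y = -584.4 lb.
ΣF_x = 0: no horizontal applied forces, so P_x = 0.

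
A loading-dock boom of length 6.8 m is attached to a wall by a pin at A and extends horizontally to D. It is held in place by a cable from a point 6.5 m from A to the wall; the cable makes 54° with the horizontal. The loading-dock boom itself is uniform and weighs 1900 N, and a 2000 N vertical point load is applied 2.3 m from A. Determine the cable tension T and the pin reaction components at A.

ΣM about A: T·sin54°·6.5 − 1900·3.4 − 2000·2.3 = 0 → T = 11060/(6.5·0.809017) = 2103.22 ≈ 2103 N.
ΣF_x = 0: A_x − T·cos54° = 0 → A_x = 2103.22 × 0.587785 = 1236 N.
ΣF_y = 0: A_y + T·sin54° − 1900 − 2000 = 0 → A_y = 3900 − 2103.22 × 0.809017 = 2198 N.

T = 2103 N, A_x = 1236 N, A_y = 2198 N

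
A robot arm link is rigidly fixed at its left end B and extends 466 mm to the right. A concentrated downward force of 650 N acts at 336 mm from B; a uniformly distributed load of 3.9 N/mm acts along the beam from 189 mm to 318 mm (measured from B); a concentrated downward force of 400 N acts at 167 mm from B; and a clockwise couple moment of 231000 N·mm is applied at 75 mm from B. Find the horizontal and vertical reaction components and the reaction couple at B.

Resultant of the distributed load: 3.9 × 129 = 503.1 N at 253.5 mm from B.
ΣF_x = 0: B_x = 0.
ΣF_y = 0: B_y − 650 − 3.9·129 − 400 = 0 → B_y = 1553 N.
ΣM about B: M_B − 650·336 − (3.9·129)·253.5 − 400·167 − 231000 = 0 → M_B = 643700 N·mm.

B_x = 0, B_y = 1553 N, M_B = 643700 N·mm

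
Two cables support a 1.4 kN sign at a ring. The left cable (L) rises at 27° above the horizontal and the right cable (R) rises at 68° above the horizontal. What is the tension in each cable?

ΣF_x = 0: −T_L·cos27° + T_R·cos68° = 0 → T_R = 2.37851·T_L.
ΣF_y = 0: T_L·sin27° + T_R·sin68° = 1.4.
Substitute: T_L·(0.45399 + 2.37851·0.927184) = 1.4 → T_L = 0.526453 ≈ 0.5265 kN.
Then T_R = 2.37851 × 0.526453 = 1.252 kN.

T_L = 0.5265 kN, T_R = 1.252 kN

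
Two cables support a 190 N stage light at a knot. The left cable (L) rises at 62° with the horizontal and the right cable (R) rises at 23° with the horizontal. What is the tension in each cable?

T_L = 175.6 N, T_R = 89.54 N

ΣF_x = 0: −T_L·cos62° + T_R·cos23° = 0 → T_R = 0.510015·T_L.
ΣF_y = 0: T_L·sin62° + T_R·sin23° = 190.
Substitute: T_L·(0.882948 + 0.510015·0.390731) = 190 → T_L = 175.564 ≈ 175.6 N.
Then T_R = 0.510015 × 175.564 = 89.54 N.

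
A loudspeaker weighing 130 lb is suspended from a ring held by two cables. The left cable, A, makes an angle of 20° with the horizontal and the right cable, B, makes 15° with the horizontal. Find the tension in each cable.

ΣF_x = 0: −T_A·cos20° + T_B·cos15° = 0 → T_B = 0.972841·T_A.
ΣF_y = 0: T_A·sin20° + T_B·sin15° = 130.
Substitute: T_A·(0.34202 + 0.972841·0.258819) = 130 → T_A = 218.925 ≈ 218.9 lb.
Then T_B = 0.972841 × 218.925 = 213.0 lb.

T_A = 218.9 lb, T_B = 213.0 lb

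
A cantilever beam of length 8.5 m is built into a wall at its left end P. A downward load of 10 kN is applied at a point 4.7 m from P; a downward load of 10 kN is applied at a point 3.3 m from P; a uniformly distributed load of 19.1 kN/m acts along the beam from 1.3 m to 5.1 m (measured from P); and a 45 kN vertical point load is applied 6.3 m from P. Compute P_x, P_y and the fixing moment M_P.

P_x = 0, P_y = 137.6 kN, M_P = 595.8 kN·m

Resultant of the distributed load: 19.1 × 3.8 = 72.58 kN at 3.2 m from P.
ΣF_x = 0: P_x = 0.
ΣF_y = 0: P_y − 10 − 10 − 19.1·3.8 − 45 = 0 → P_y = 137.6 kN.
ΣM about P: M_P − 10·4.7 − 10·3.3 − (19.1·3.8)·3.2 − 45·6.3 = 0 → M_P = 595.8 kN·m.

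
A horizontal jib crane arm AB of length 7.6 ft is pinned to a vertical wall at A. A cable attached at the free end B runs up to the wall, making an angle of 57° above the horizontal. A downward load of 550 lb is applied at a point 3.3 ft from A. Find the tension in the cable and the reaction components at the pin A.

T = 284.8 lb, A_x = 155.1 lb, A_y = 311.2 lb

ΣM about A: T·sin57°·7.6 − 550·3.3 = 0 → T = 1815/(7.6·0.838671) = 284.755 ≈ 284.8 lb.
ΣF_x = 0: A_x − T·cos57° = 0 → A_x = 284.755 × 0.544639 = 155.1 lb.
ΣF_y = 0: A_y + T·sin57° − 550 = 0 → A_y = 550 − 284.755 × 0.838671 = 311.2 lb.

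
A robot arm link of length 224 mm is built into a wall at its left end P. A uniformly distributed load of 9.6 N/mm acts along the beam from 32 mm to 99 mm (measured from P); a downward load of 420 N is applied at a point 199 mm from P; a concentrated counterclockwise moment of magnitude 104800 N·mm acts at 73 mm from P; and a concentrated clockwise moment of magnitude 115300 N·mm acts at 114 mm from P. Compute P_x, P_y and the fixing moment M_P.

P_x = 0, P_y = 1063 N, M_P = 136200 N·mm

Resultant of the distributed load: 9.6 × 67 = 643.2 N at 65.5 mm from P.
ΣF_x = 0: P_x = 0.
ΣF_y = 0: P_y − 9.6·67 − 420 = 0 → P_y = 1063 N.
ΣM about P: M_P − (9.6·67)·65.5 − 420·199 + 104800 − 115300 = 0 → M_P = 136200 N·mm.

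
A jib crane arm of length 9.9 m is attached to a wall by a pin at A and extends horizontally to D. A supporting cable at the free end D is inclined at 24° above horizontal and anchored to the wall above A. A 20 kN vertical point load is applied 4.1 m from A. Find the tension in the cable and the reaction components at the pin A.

T = 20.36 kN, A_x = 18.60 kN, A_y = 11.72 kN

ΣM about A: T·sin24°·9.9 − 20·4.1 = 0 → T = 82/(9.9·0.406737) = 20.3641 ≈ 20.36 kN.
ΣF_x = 0: A_x − T·cos24° = 0 → A_x = 20.3641 × 0.913545 = 18.60 kN.
ΣF_y = 0: A_y + T·sin24° − 20 = 0 → A_y = 20 − 20.3641 × 0.406737 = 11.72 kN.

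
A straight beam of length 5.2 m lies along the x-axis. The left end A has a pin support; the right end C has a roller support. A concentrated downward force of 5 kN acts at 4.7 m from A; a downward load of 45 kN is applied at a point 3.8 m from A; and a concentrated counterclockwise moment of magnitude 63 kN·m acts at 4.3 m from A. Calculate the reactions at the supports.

A_x = 0, A_y = 24.71 kN, C_y = 25.29 kN

ΣM about A: C_y·5.2 − 5·4.7 − 45·3.8 + 63 = 0 → C_y = 131.5/5.2 = 25.2885 ≈ 25.29 kN.
ΣF_y = 0: A_y + 25.2885 − 5 − 45 = 0 → A_y = 24.71 kN.
ΣF_x = 0: no horizontal applied forces, so A_x = 0.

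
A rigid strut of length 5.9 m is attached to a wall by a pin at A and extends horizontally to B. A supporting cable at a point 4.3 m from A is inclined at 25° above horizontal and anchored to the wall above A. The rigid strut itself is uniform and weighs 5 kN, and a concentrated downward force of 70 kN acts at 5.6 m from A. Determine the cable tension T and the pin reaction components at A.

T = 223.8 kN, A_x = 202.9 kN, A_y = -19.59 kN

ΣM about A: T·sin25°·4.3 − 5·2.95 − 70·5.6 = 0 → T = 406.75/(4.3·0.422618) = 223.826 ≈ 223.8 kN.
ΣF_x = 0: A_x − T·cos25° = 0 → A_x = 223.826 × 0.906308 = 202.9 kN.
ΣF_y = 0: A_y + T·sin25° − 5 − 70 = 0 → A_y = 75 − 223.826 × 0.422618 = -19.59 kN.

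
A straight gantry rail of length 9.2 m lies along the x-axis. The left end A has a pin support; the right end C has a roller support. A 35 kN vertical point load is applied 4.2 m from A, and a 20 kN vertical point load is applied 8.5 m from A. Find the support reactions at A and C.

A_x = 0, A_y = 20.54 kN, C_y = 34.46 kN

Taking moments about A: C_y·9.2 − 35·4.2 − 20·8.5 = 0 → C_y = 317/9.2 = 34.4565 ≈ 34.46 kN.
ΣF_y = 0: A_y + 34.4565 − 35 − 20 = 0 → A_y = 20.54 kN.
ΣF_x = 0: no horizontal applied forces, so A_x = 0.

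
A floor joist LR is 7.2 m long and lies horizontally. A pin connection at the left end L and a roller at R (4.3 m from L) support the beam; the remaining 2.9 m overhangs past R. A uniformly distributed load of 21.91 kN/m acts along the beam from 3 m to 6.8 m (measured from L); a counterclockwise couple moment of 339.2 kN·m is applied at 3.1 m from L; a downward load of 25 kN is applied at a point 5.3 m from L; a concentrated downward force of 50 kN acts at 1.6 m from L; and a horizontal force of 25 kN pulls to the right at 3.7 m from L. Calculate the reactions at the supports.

L_x = -25.00 kN, L_y = 92.85 kN, R_y = 65.41 kN

Resultant of the distributed load: 21.91 × 3.8 = 83.258 kN at 4.9 m from L.
Moments about L: R_y·4.3 − (21.91·3.8)·4.9 + 339.2 − 25·5.3 − 50·1.6 = 0 → R_y = 281.2642/4.3 = 65.4103 ≈ 65.41 kN.
ΣF_y = 0: L_y + 65.4103 − 21.91·3.8 − 25 − 50 = 0 → L_y = 92.85 kN.
ΣF_x = 0: L_x + 25 = 0 → L_x = -25.00 kN.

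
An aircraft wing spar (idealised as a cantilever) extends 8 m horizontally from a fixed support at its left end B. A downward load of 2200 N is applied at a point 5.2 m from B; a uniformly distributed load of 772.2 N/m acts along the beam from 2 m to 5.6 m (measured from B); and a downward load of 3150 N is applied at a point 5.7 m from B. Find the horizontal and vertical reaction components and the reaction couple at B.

Resultant of the distributed load: 772.2 × 3.6 = 2779.92 N at 3.8 m from B.
ΣF_x = 0: B_x = 0.
ΣF_y = 0: B_y − 2200 − 772.2·3.6 − 3150 = 0 → B_y = 8130 N.
ΣM about B: M_B − 2200·5.2 − (772.2·3.6)·3.8 − 3150·5.7 = 0 → M_B = 39960 N·m.

B_x = 0, B_y = 8130 N, M_B = 39960 N·m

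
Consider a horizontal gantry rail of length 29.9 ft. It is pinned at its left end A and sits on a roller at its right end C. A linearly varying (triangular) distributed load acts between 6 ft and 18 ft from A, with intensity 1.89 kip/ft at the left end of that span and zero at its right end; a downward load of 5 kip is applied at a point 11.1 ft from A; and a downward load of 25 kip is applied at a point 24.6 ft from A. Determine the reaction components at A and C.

A_x = 0, A_y = 15.12 kip, C_y = 26.22 kip

Resultant of the triangular load: ½ × 1.89 × 12 = 11.34 kip, acting at 10 ft from A (one-third of the span from the peak).
Taking moments about A: C_y·29.9 − (½·1.89·12)·10 − 5·11.1 − 25·24.6 = 0 → C_y = 783.9/29.9 = 26.2174 ≈ 26.22 kip.
ΣF_y = 0: A_y + 26.2174 − ½·1.89·12 − 5 − 25 = 0 → A_y = 15.12 kip.
ΣF_x = 0: no horizontal applied forces, so A_x = 0.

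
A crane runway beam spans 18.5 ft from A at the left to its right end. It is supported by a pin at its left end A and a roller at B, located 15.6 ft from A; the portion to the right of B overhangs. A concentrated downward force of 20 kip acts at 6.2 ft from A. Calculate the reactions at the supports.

Taking moments about A: B_y·15.6 − 20·6.2 = 0 → B_y = 124/15.6 = 7.94872 ≈ 7.949 kip.
ΣF_y = 0: A_y + 7.94872 − 20 = 0 → A_y = 12.05 kip.
ΣF_x = 0: no horizontal applied forces, so A_x = 0.

A_x = 0, A_y = 12.05 kip, B_y = 7.949 kip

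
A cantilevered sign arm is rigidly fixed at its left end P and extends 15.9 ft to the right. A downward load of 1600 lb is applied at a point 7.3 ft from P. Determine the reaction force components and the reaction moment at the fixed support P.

ΣF_x = 0: P_x = 0.
ΣF_y = 0: P_y − 1600 = 0 → P_y = 1600 lb.
ΣM about P: M_P − 1600·7.3 = 0 → M_P = 11680 lb·ft.

P_x = 0, P_y = 1600 lb, M_P = 11680 lb·ft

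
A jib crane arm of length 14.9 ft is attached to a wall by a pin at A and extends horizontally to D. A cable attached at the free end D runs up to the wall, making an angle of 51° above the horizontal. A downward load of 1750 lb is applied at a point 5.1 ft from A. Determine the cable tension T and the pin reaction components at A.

ΣM about A: T·sin51°·14.9 − 1750·5.1 = 0 → T = 8925/(14.9·0.777146) = 770.76 ≈ 770.8 lb.
ΣF_x = 0: A_x − T·cos51° = 0 → A_x = 770.76 × 0.62932 = 485.1 lb.
ΣF_y = 0: A_y + T·sin51° − 1750 = 0 → A_y = 1750 − 770.76 × 0.777146 = 1151 lb.

T = 770.8 lb, A_x = 485.1 lb, A_y = 1151 lb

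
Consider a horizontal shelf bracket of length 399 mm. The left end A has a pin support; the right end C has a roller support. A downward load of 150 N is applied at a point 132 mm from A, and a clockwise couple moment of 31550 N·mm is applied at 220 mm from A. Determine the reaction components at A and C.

Moments about A: C_y·399 − 150·132 − 31550 = 0 → C_y = 51350/399 = 128.697 ≈ 128.7 N.
ΣF_y = 0: A_y + 128.697 − 150 = 0 → A_y = 21.30 N.
ΣF_x = 0: no horizontal applied forces, so A_x = 0.

A_x = 0, A_y = 21.30 N, C_y = 128.7 N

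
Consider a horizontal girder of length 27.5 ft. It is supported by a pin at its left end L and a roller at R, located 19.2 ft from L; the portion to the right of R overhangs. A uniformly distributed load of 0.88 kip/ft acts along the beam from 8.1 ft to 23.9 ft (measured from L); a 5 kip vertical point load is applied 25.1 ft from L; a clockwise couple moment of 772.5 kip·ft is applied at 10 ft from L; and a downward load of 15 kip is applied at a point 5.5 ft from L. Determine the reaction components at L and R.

L_x = 0, L_y = -28.75 kip, R_y = 62.65 kip

Resultant of the distributed load: 0.88 × 15.8 = 13.904 kip at 16 ft from L.
Moments about L: R_y·19.2 − (0.88·15.8)·16 − 5·25.1 − 772.5 − 15·5.5 = 0 → R_y = 1202.964/19.2 = 62.6544 ≈ 62.65 kip.
ΣF_y = 0: L_y + 62.6544 − 0.88·15.8 − 5 − 15 = 0 → L_y = -28.75 kip.
ΣF_x = 0: no horizontal applied forces, so L_x = 0.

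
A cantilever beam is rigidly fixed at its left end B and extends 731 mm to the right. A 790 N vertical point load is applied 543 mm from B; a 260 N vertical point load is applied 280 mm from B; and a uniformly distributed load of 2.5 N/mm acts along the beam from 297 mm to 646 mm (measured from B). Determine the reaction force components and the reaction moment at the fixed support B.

B_x = 0, B_y = 1922 N, M_B = 913200 N·mm

Resultant of the distributed load: 2.5 × 349 = 872.5 N at 471.5 mm from B.
ΣF_x = 0: B_x = 0.
ΣF_y = 0: B_y − 790 − 260 − 2.5·349 = 0 → B_y = 1922 N.
ΣM about B: M_B − 790·543 − 260·280 − (2.5·349)·471.5 = 0 → M_B = 913200 N·mm.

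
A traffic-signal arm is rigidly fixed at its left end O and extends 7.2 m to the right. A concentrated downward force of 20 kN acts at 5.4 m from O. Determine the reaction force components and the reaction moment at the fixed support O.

O_x = 0, O_y = 20.00 kN, M_O = 108.0 kN·m

ΣF_x = 0: O_x = 0.
ΣF_y = 0: O_y − 20 = 0 → O_y = 20.00 kN.
ΣM about O: M_O − 20·5.4 = 0 → M_O = 108.0 kN·m.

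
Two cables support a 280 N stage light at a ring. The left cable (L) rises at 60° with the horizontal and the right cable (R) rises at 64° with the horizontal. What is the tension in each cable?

T_L = 148.1 N, T_R = 168.9 N

ΣF_x = 0: −T_L·cos60° + T_R·cos64° = 0 → T_R = 1.14059·T_L.
ΣF_y = 0: T_L·sin60° + T_R·sin64° = 280.
Substitute: T_L·(0.866025 + 1.14059·0.898794) = 280 → T_L = 148.056 ≈ 148.1 N.
Then T_R = 1.14059 × 148.056 = 168.9 N.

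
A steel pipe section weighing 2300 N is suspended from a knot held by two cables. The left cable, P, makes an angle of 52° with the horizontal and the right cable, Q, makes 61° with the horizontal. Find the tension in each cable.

ΣF_x = 0: −T_P·cos52° + T_Q·cos61° = 0 → T_Q = 1.2699·T_P.
ΣF_y = 0: T_P·sin52° + T_Q·sin61° = 2300.
Substitute: T_P·(0.788011 + 1.2699·0.87462) = 2300 → T_P = 1211.36 ≈ 1211 N.
Then T_Q = 1.2699 × 1211.36 = 1538 N.

T_P = 1211 N, T_Q = 1538 N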